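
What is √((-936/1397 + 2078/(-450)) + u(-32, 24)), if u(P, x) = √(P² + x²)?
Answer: √15242551049/20955 ≈ 5.8917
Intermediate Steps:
√((-936/1397 + 2078/(-450)) + u(-32, 24)) = √((-936/1397 + 2078/(-450)) + √((-32)² + 24²)) = √((-936*1/1397 + 2078*(-1/450)) + √(1024 + 576)) = √((-936/1397 - 1039/225) + √1600) = √(-1662083/314325 + 40) = √(10910917/314325) = √15242551049/20955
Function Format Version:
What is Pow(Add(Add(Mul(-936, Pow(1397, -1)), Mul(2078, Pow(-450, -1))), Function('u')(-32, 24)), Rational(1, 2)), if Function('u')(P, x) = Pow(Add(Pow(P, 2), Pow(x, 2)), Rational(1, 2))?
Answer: Mul(Rational(1, 20955), Pow(15242551049, Rational(1, 2))) ≈ 5.8917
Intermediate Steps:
Pow(Add(Add(Mul(-936, Pow(1397, -1)), Mul(2078, Pow(-450, -1))), Function('u')(-32, 24)), Rational(1, 2)) = Pow(Add(Add(Mul(-936, Pow(1397, -1)), Mul(2078, Pow(-450, -1))), Pow(Add(Pow(-32, 2), Pow(24, 2)), Rational(1, 2))), Rational(1, 2)) = Pow(Add(Add(Mul(-936, Rational(1, 1397)), Mul(2078, Rational(-1, 450))), Pow(Add(1024, 576), Rational(1, 2))), Rational(1, 2)) = Pow(Add(Add(Rational(-936, 1397), Rational(-1039, 225)), Pow(1600, Rational(1, 2))), Rational(1, 2)) = Pow(Add(Rational(-1662083, 314325), 40), Rational(1, 2)) = Pow(Rational(10910917, 314325), Rational(1, 2)) = Mul(Rational(1, 20955), Pow(15242551049, Rational(1, 2)))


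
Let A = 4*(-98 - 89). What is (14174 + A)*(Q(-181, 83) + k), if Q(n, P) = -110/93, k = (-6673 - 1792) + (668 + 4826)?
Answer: -3711120938/93 ≈ -3.9905e+7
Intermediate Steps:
k = -2971 (k = -8465 + 5494 = -2971)
Q(n, P) = -110/93 (Q(n, P) = -110*1/93 = -110/93)
A = -748 (A = 4*(-187) = -748)
(14174 + A)*(Q(-181, 83) + k) = (14174 - 748)*(-110/93 - 2971) = 13426*(-276413/93) = -3711120938/93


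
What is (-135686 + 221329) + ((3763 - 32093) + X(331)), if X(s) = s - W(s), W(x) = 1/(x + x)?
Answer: 38160327/662 ≈ 57644.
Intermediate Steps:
W(x) = 1/(2*x)
X(s) = s - 1/(2*s)
(-135686 + 221329) + ((3763 - 32093) + X(331)) = (-135686 + 221329) + ((3763 - 32093) + (331 - 1/2/331)) = 85643 + (-28330 + (331 - 1/2*1/331)) = 85643 + (-28330 + (331 - 1/662)) = 85643 + (-28330 + 219121/662) = 85643 - 18535339/662 = 38160327/662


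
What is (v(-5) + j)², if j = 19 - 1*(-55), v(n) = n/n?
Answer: 5625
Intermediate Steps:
v(n) = 1
j = 74 (j = 19 + 55 = 74)
(v(-5) + j)² = (1 + 74)² = 75² = 5625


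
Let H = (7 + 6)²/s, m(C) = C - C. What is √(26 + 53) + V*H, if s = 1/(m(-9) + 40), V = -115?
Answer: -777400 + √79 ≈ -7.7739e+5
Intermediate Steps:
m(C) = 0
s = 1/40 (s = 1/(0 + 40) = 1/40 ≈ 0.025000)
H = 6760 (H = (7 + 6)²/(1/40) = 13²*40 = 169*40 = 6760)
√(26 + 53) + V*H = √(26 + 53) - 115*6760 = √79 - 777400 = -777400 + √79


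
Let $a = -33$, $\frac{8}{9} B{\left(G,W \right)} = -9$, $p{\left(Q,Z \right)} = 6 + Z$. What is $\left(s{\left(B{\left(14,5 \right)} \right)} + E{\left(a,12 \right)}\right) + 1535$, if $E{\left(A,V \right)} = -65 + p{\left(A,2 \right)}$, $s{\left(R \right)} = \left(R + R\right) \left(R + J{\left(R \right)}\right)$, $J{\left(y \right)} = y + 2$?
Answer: $\frac{29561}{16} \approx 1847.6$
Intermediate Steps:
$J{\left(y \right)} = 2 + y$
$B{\left(G,W \right)} = - \frac{81}{8}$ ($B{\left(G,W \right)} = \frac{9}{8} \left(-9\right) = - \frac{81}{8}$)
$s{\left(R \right)} = 2 R \left(2 + 2 R\right)$ ($s{\left(R \right)} = \left(R + R\right) \left(R + \left(2 + R\right)\right) = 2 R \left(2 + 2 R\right)$)
$E{\left(A,V \right)} = -57$ ($E{\left(A,V \right)} = -65 + \left(6 + 2\right) = -65 + 8 = -57$)
$\left(s{\left(B{\left(14,5 \right)} \right)} + E{\left(a,12 \right)}\right) + 1535 = \left(4 \left(- \frac{81}{8}\right) \left(1 - \frac{81}{8}\right) - 57\right) + 1535 = \left(4 \left(- \frac{81}{8}\right) \left(- \frac{73}{8}\right) - 57\right) + 1535 = \left(\frac{5913}{16} - 57\right) + 1535 = \frac{5001}{16} + 1535 = \frac{29561}{16}$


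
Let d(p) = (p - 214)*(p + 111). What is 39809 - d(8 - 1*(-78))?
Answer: 65025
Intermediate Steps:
d(p) = (-214 + p)*(111 + p)
39809 - d(8 - 1*(-78)) = 39809 - (-23754 + (8 - 1*(-78))² - 103*(8 - 1*(-78))) = 39809 - (-23754 + (8 + 78)² - 103*(8 + 78)) = 39809 - (-23754 + 86² - 103*86) = 39809 - (-23754 + 7396 - 8858) = 39809 - 1*(-25216) = 39809 + 25216 = 65025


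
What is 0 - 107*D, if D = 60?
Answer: -6420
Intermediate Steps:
0 - 107*D = 0 - 107*60 = 0 - 6420 = -6420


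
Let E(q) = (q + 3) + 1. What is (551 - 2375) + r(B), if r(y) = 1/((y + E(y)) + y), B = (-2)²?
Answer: -29183/16 ≈ -1823.9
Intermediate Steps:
B = 4
E(q) = 4 + q (E(q) = (3 + q) + 1 = 4 + q)
r(y) = 1/(4 + 3*y) (r(y) = 1/((y + (4 + y)) + y) = 1/((4 + 2*y) + y) = 1/(4 + 3*y))
(551 - 2375) + r(B) = (551 - 2375) + 1/(4 + 3*4) = -1824 + 1/(4 + 12) = -1824 + 1/16 = -29183/16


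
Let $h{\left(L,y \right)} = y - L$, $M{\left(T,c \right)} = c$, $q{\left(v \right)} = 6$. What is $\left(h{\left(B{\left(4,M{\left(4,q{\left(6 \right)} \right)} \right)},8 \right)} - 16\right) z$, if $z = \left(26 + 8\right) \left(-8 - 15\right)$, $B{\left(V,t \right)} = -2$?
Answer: $4692$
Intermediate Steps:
$z = -782$ ($z = 34 \left(-23\right) = -782$)
$\left(h{\left(B{\left(4,M{\left(4,q{\left(6 \right)} \right)} \right)},8 \right)} - 16\right) z = \left(\left(8 - -2\right) - 16\right) \left(-782\right) = \left(\left(8 + 2\right) - 16\right) \left(-782\right) = \left(10 - 16\right) \left(-782\right) = \left(-6\right) \left(-782\right) = 4692$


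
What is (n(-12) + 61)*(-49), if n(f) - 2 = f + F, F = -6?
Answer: -2205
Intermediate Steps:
n(f) = -4 + f (n(f) = 2 + (f - 6) = 2 + (-6 + f) = -4 + f)
(n(-12) + 61)*(-49) = ((-4 - 12) + 61)*(-49) = (-16 + 61)*(-49) = 45*(-49) = -2205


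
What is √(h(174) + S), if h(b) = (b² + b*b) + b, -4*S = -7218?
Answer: √250122/2 ≈ 250.06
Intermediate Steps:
S = 3609/2 (S = -¼*(-7218) = 3609/2 ≈ 1804.5)
h(b) = b + 2*b² (h(b) = (b² + b²) + b = 2*b² + b = b + 2*b²)
√(h(174) + S) = √(174*(1 + 2*174) + 3609/2) = √(174*(1 + 348) + 3609/2) = √(174*349 + 3609/2) = √(60726 + 3609/2) = √(125061/2) = √250122/2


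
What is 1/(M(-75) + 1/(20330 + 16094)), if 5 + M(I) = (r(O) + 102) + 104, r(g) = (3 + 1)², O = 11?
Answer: 36424/7904009 ≈ 0.0046083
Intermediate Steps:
r(g) = 16 (r(g) = 4² = 16)
M(I) = 217 (M(I) = -5 + ((16 + 102) + 104) = -5 + (118 + 104) = -5 + 222 = 217)
1/(M(-75) + 1/(20330 + 16094)) = 1/(217 + 1/(20330 + 16094)) = 1/(217 + 1/36424) = 1/(7904009/36424) = 36424/7904009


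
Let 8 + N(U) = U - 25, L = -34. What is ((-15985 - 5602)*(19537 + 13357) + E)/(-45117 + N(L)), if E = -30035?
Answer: 710112813/45184 ≈ 15716.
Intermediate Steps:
N(U) = -33 + U (N(U) = -8 + (U - 25) = -8 + (-25 + U) = -33 + U)
((-15985 - 5602)*(19537 + 13357) + E)/(-45117 + N(L)) = ((-15985 - 5602)*(19537 + 13357) - 30035)/(-45117 + (-33 - 34)) = (-21587*32894 - 30035)/(-45117 - 67) = (-710082778 - 30035)/(-45184) = -710112813*(-1/45184) = 710112813/45184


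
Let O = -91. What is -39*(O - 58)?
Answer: 5811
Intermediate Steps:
-39*(O - 58) = -39*(-91 - 58) = -39*(-149) = 5811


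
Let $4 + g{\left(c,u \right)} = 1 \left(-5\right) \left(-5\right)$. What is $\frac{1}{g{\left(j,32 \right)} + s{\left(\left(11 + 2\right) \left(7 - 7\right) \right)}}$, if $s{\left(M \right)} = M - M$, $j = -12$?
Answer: $\frac{1}{21} \approx 0.047619$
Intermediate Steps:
$s{\left(M \right)} = 0$
$g{\left(c,u \right)} = 21$ ($g{\left(c,u \right)} = -4 + 1 \left(-5\right) \left(-5\right) = -4 - -25 = -4 + 25 = 21$)
$\frac{1}{g{\left(j,32 \right)} + s{\left(\left(11 + 2\right) \left(7 - 7\right) \right)}} = \frac{1}{21 + 0} = \frac{1}{21}$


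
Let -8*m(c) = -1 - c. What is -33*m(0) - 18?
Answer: -177/8 ≈ -22.125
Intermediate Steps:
m(c) = 1/8 + c/8 (m(c) = -(-1 - c)/8 = 1/8 + c/8)
-33*m(0) - 18 = -33*(1/8 + (1/8)*0) - 18 = -33*(1/8 + 0) - 18 = -33*1/8 - 18 = -33/8 - 18 = -177/8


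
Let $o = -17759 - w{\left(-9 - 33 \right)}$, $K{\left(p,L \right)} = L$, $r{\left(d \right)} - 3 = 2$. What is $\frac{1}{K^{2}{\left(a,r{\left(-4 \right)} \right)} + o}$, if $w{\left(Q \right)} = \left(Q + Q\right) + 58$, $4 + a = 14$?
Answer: $- \frac{1}{17708} \approx -5.6472 \cdot 10^{-5}$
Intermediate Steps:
$a = 10$ ($a = -4 + 14 = 10$)
$r{\left(d \right)} = 5$ ($r{\left(d \right)} = 3 + 2 = 5$)
$w{\left(Q \right)} = 58 + 2 Q$ ($w{\left(Q \right)} = 2 Q + 58 = 58 + 2 Q$)
$o = -17733$ ($o = -17759 - \left(58 + 2 \left(-9 - 33\right)\right) = -17759 - \left(58 + 2 \left(-42\right)\right) = -17759 - \left(58 - 84\right) = -17759 - -26 = -17759 + 26 = -17733$)
$\frac{1}{K^{2}{\left(a,r{\left(-4 \right)} \right)} + o} = \frac{1}{5^{2} - 17733} = \frac{1}{25 - 17733} = \frac{1}{-17708} = - \frac{1}{17708}$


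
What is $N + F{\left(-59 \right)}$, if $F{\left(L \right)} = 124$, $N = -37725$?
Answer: $-37601$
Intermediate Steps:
$N + F{\left(-59 \right)} = -37725 + 124 = -37601$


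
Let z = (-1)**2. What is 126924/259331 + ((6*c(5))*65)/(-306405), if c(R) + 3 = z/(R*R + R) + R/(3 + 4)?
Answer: 24893242169/50565655035 ≈ 0.49230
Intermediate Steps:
z = 1
c(R) = -3 + 1/(R + R**2) + R/7 (c(R) = -3 + (1/(R*R + R) + R/(3 + 4)) = -3 + (1/(R**2 + R) + R/7) = -3 + (1/(R + R**2) + R*(1/7)) = -3 + (1/(R + R**2) + R/7) = -3 + 1/(R + R**2) + R/7)
126924/259331 + ((6*c(5))*65)/(-306405) = 126924/259331 + ((6*((1/7)*(7 + 5**3 - 21*5 - 20*5**2)/(5*(1 + 5))))*65)/(-306405) = 126924*(1/259331) + ((6*((1/7)*(1/5)*(7 + 125 - 105 - 20*25)/6))*65)*(-1/306405) = 126924/259331 + ((6*((1/7)*(1/5)*(1/6)*(7 + 125 - 105 - 500)))*65)*(-1/306405) = 126924/259331 + ((6*((1/7)*(1/5)*(1/6)*(-473)))*65)*(-1/306405) = 126924/259331 + ((6*(-473/210))*65)*(-1/306405) = 126924/259331 - 473/35*65*(-1/306405) = 126924/259331 - 6149/7*(-1/306405) = 126924/259331 + 559/194985 = 24893242169/50565655035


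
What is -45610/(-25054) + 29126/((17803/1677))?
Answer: 612278568569/223018181 ≈ 2745.4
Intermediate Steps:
-45610/(-25054) + 29126/((17803/1677)) = -45610*(-1/25054) + 29126/((17803*(1/1677))) = 22805/12527 + 29126/(17803/1677) = 22805/12527 + 29126*(1677/17803) = 22805/12527 + 48844302/17803 = 612278568569/223018181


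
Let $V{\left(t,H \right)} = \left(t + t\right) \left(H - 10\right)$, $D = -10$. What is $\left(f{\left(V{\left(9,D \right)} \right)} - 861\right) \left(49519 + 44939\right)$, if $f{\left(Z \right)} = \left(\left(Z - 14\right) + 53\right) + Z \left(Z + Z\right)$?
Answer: $24371864244$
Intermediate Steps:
$V{\left(t,H \right)} = 2 t \left(-10 + H\right)$
$f{\left(Z \right)} = 39 + Z + 2 Z^{2}$ ($f{\left(Z \right)} = \left(\left(-14 + Z\right) + 53\right) + Z 2 Z = \left(39 + Z\right) + 2 Z^{2} = 39 + Z + 2 Z^{2}$)
$\left(f{\left(V{\left(9,D \right)} \right)} - 861\right) \left(49519 + 44939\right) = \left(\left(39 + 2 \cdot 9 \left(-10 - 10\right) + 2 \left(2 \cdot 9 \left(-10 - 10\right)\right)^{2}\right) - 861\right) \left(49519 + 44939\right) = \left(\left(39 + 2 \cdot 9 \left(-20\right) + 2 \left(2 \cdot 9 \left(-20\right)\right)^{2}\right) - 861\right) 94458 = \left(\left(39 - 360 + 2 \left(-360\right)^{2}\right) - 861\right) 94458 = \left(\left(39 - 360 + 2 \cdot 129600\right) - 861\right) 94458 = \left(\left(39 - 360 + 259200\right) - 861\right) 94458 = \left(258879 - 861\right) 94458 = 258018 \cdot 94458 = 24371864244$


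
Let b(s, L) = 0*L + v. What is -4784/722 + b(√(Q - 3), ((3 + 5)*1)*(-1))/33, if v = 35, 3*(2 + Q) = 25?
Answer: -66301/11913 ≈ -5.5654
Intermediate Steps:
Q = 19/3 (Q = -2 + (⅓)*25 = -2 + 25/3 = 19/3 ≈ 6.3333)
b(s, L) = 35 (b(s, L) = 0*L + 35 = 0 + 35 = 35)
-4784/722 + b(√(Q - 3), ((3 + 5)*1)*(-1))/33 = -4784/722 + 35/33 = -4784*1/722 + 35*(1/33) = -2392/361 + 35/33 = -66301/11913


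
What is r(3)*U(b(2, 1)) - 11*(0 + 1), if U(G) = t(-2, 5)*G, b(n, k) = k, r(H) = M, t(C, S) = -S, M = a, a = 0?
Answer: -11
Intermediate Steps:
M = 0
r(H) = 0
U(G) = -5*G (U(G) = (-1*5)*G = -5*G)
r(3)*U(b(2, 1)) - 11*(0 + 1) = 0*(-5*1) - 11*(0 + 1) = 0*(-5) - 11 = 0 - 1*11 = 0 - 11 = -11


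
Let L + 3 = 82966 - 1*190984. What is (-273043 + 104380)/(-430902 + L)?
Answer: 5111/16331 ≈ 0.31296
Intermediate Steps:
L = -108021 (L = -3 + (82966 - 1*190984) = -3 + (82966 - 190984) = -3 - 108018 = -108021)
(-273043 + 104380)/(-430902 + L) = (-273043 + 104380)/(-430902 - 108021) = -168663/(-538923) = -168663*(-1/538923) = 5111/16331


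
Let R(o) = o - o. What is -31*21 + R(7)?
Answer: -651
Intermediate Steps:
R(o) = 0
-31*21 + R(7) = -31*21 + 0 = -651 + 0 = -651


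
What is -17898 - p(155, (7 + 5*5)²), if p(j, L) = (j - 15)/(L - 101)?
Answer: -16519994/923 ≈ -17898.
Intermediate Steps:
p(j, L) = (-15 + j)/(-101 + L)
-17898 - p(155, (7 + 5*5)²) = -17898 - (-15 + 155)/(-101 + (7 + 5*5)²) = -17898 - 140/(-101 + (7 + 25)²) = -17898 - 140/(-101 + 32²) = -17898 - 140/(-101 + 1024) = -17898 - 140/923 = -16519994/923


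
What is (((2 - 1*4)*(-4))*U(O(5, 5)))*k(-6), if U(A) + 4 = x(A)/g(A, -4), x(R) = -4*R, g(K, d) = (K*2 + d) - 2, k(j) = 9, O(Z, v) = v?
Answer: -648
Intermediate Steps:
g(K, d) = -2 + d + 2*K (g(K, d) = (2*K + d) - 2 = (d + 2*K) - 2 = -2 + d + 2*K)
U(A) = -4 - 4*A/(-6 + 2*A) (U(A) = -4 + (-4*A)/(-2 - 4 + 2*A) = -4 + (-4*A)/(-6 + 2*A) = -4 - 4*A/(-6 + 2*A))
(((2 - 1*4)*(-4))*U(O(5, 5)))*k(-6) = (((2 - 1*4)*(-4))*(6*(2 - 1*5)/(-3 + 5)))*9 = (((2 - 4)*(-4))*(6*(2 - 5)/2))*9 = ((-2*(-4))*(6*(½)*(-3)))*9 = (8*(-9))*9 = -72*9 = -648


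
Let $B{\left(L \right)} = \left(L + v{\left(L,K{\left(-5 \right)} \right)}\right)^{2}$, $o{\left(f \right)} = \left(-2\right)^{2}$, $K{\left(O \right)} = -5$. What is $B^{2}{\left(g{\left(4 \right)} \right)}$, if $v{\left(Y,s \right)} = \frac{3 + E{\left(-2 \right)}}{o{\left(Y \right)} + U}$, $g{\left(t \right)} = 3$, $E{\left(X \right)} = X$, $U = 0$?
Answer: $\frac{28561}{256} \approx 111.57$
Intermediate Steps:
$o{\left(f \right)} = 4$
$v{\left(Y,s \right)} = \frac{1}{4}$ ($v{\left(Y,s \right)} = \frac{3 - 2}{4 + 0} = 1 \cdot \frac{1}{4} = \frac{1}{4}$)
$B{\left(L \right)} = \left(\frac{1}{4} + L\right)^{2}$ ($B{\left(L \right)} = \left(L + \frac{1}{4}\right)^{2} = \left(\frac{1}{4} + L\right)^{2}$)
$B^{2}{\left(g{\left(4 \right)} \right)} = \left(\frac{\left(1 + 4 \cdot 3\right)^{2}}{16}\right)^{2} = \left(\frac{\left(1 + 12\right)^{2}}{16}\right)^{2} = \left(\frac{13^{2}}{16}\right)^{2} = \left(\frac{1}{16} \cdot 169\right)^{2} = \left(\frac{169}{16}\right)^{2} = \frac{28561}{256}$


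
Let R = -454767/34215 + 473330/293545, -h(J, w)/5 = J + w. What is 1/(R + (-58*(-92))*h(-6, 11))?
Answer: -669576145/89329277715871 ≈ -7.4956e-6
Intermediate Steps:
h(J, w) = -5*J - 5*w (h(J, w) = -5*(J + w) = -5*J - 5*w)
R = -7819972871/669576145 (R = -454767*1/34215 + 473330*(1/293545) = -151589/11405 + 94666/58709 = -7819972871/669576145 ≈ -11.679)
1/(R + (-58*(-92))*h(-6, 11)) = 1/(-7819972871/669576145 + (-58*(-92))*(-5*(-6) - 5*11)) = 1/(-7819972871/669576145 + 5336*(30 - 55)) = 1/(-7819972871/669576145 + 5336*(-25)) = 1/(-7819972871/669576145 - 133400) = 1/(-89329277715871/669576145) = -669576145/89329277715871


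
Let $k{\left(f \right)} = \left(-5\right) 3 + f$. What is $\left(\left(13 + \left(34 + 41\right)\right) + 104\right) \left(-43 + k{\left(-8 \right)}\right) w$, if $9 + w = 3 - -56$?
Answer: $-633600$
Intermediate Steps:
$k{\left(f \right)} = -15 + f$
$w = 50$ ($w = -9 + \left(3 - -56\right) = -9 + \left(3 + 56\right) = -9 + 59 = 50$)
$\left(\left(13 + \left(34 + 41\right)\right) + 104\right) \left(-43 + k{\left(-8 \right)}\right) w = \left(\left(13 + \left(34 + 41\right)\right) + 104\right) \left(-43 - 23\right) 50 = \left(\left(13 + 75\right) + 104\right) \left(-43 - 23\right) 50 = \left(88 + 104\right) \left(-66\right) 50 = 192 \left(-66\right) 50 = \left(-12672\right) 50 = -633600$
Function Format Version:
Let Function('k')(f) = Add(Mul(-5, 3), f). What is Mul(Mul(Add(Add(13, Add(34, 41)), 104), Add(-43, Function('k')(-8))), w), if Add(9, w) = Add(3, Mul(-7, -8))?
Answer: -633600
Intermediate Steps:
Function('k')(f) = Add(-15, f)
w = 50 (w = Add(-9, Add(3, Mul(-7, -8))) = Add(-9, Add(3, 56)) = Add(-9, 59) = 50)
Mul(Mul(Add(Add(13, Add(34, 41)), 104), Add(-43, Function('k')(-8))), w) = Mul(Mul(Add(Add(13, Add(34, 41)), 104), Add(-43, Add(-15, -8))), 50) = Mul(Mul(Add(Add(13, 75), 104), Add(-43, -23)), 50) = Mul(Mul(Add(88, 104), -66), 50) = Mul(Mul(192, -66), 50) = Mul(-12672, 50) = -633600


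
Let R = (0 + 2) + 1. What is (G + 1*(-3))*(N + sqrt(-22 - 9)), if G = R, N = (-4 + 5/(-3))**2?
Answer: 0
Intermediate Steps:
R = 3 (R = 2 + 1 = 3)
N = 289/9 (N = (-4 + 5*(-1/3))**2 = (-4 - 5/3)**2 = (-17/3)**2 = 289/9 ≈ 32.111)
G = 3
(G + 1*(-3))*(N + sqrt(-22 - 9)) = (3 + 1*(-3))*(289/9 + sqrt(-22 - 9)) = (3 - 3)*(289/9 + sqrt(-31)) = 0*(289/9 + I*sqrt(31)) = 0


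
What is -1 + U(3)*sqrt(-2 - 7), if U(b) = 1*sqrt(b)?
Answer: -1 + 3*I*sqrt(3) ≈ -1.0 + 5.1962*I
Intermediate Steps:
U(b) = sqrt(b)
-1 + U(3)*sqrt(-2 - 7) = -1 + sqrt(3)*sqrt(-2 - 7) = -1 + sqrt(3)*sqrt(-9) = -1 + sqrt(3)*(3*I) = -1 + 3*I*sqrt(3)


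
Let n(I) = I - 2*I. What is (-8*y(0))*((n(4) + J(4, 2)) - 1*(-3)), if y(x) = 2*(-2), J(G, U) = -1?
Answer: -64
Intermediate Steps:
y(x) = -4
n(I) = -I
(-8*y(0))*((n(4) + J(4, 2)) - 1*(-3)) = (-8*(-4))*((-1*4 - 1) - 1*(-3)) = 32*((-4 - 1) + 3) = 32*(-5 + 3) = 32*(-2) = -64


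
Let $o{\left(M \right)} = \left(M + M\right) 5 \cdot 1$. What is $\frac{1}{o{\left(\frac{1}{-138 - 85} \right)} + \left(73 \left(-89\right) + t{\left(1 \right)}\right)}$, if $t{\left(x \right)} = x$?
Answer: $- \frac{223}{1448618} \approx -0.00015394$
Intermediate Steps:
$o{\left(M \right)} = 10 M$ ($o{\left(M \right)} = 2 M 5 = 10 M$)
$\frac{1}{o{\left(\frac{1}{-138 - 85} \right)} + \left(73 \left(-89\right) + t{\left(1 \right)}\right)} = \frac{1}{\frac{10}{-138 - 85} + \left(73 \left(-89\right) + 1\right)} = \frac{1}{\frac{10}{-223} + \left(-6497 + 1\right)} = \frac{1}{10 \left(- \frac{1}{223}\right) - 6496} = \frac{1}{- \frac{10}{223} - 6496} = \frac{1}{- \frac{1448618}{223}} = - \frac{223}{1448618}$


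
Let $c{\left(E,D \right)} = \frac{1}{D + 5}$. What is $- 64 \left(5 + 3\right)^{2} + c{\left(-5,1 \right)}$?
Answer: $- \frac{24575}{6} \approx -4095.8$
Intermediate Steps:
$c{\left(E,D \right)} = \frac{1}{5 + D}$
$- 64 \left(5 + 3\right)^{2} + c{\left(-5,1 \right)} = - 64 \left(5 + 3\right)^{2} + \frac{1}{5 + 1} = - 64 \cdot 8^{2} + \frac{1}{6} = \left(-64\right) 64 + \frac{1}{6} = -4096 + \frac{1}{6} = - \frac{24575}{6}$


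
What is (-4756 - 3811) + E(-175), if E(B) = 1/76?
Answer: -651091/76 ≈ -8567.0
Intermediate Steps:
E(B) = 1/76
(-4756 - 3811) + E(-175) = (-4756 - 3811) + 1/76 = -8567 + 1/76 = -651091/76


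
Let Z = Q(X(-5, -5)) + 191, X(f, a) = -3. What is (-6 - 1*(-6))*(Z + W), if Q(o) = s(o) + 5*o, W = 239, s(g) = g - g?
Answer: 0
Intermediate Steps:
s(g) = 0
Q(o) = 5*o (Q(o) = 0 + 5*o = 5*o)
Z = 176 (Z = 5*(-3) + 191 = -15 + 191 = 176)
(-6 - 1*(-6))*(Z + W) = (-6 - 1*(-6))*(176 + 239) = (-6 + 6)*415 = 0*415 = 0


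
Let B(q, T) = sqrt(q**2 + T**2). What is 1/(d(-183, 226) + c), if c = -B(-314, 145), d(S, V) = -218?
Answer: 218/72097 - sqrt(119621)/72097 ≈ -0.0017735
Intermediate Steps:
B(q, T) = sqrt(T**2 + q**2)
c = -sqrt(119621) (c = -sqrt(145**2 + (-314)**2) = -sqrt(21025 + 98596) = -sqrt(119621) ≈ -345.86)
1/(d(-183, 226) + c) = 1/(-218 - sqrt(119621))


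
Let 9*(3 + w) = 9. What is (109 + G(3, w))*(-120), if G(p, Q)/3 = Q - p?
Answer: -11280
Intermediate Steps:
w = -2 (w = -3 + (⅑)*9 = -3 + 1 = -2)
G(p, Q) = -3*p + 3*Q (G(p, Q) = 3*(Q - p) = -3*p + 3*Q)
(109 + G(3, w))*(-120) = (109 + (-3*3 + 3*(-2)))*(-120) = (109 + (-9 - 6))*(-120) = (109 - 15)*(-120) = 94*(-120) = -11280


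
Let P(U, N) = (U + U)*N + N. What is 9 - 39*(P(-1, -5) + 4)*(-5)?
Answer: 1764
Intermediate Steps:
P(U, N) = N + 2*N*U (P(U, N) = (2*U)*N + N = 2*N*U + N = N + 2*N*U)
9 - 39*(P(-1, -5) + 4)*(-5) = 9 - 39*(-5*(1 + 2*(-1)) + 4)*(-5) = 9 - 39*(-5*(1 - 2) + 4)*(-5) = 9 - 39*(-5*(-1) + 4)*(-5) = 9 - 39*(5 + 4)*(-5) = 9 - 351*(-5) = 9 - 39*(-45) = 9 + 1755 = 1764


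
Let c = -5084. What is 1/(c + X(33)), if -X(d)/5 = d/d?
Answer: -1/5089 ≈ -0.00019650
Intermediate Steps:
X(d) = -5 (X(d) = -5*d/d = -5*1 = -5)
1/(c + X(33)) = 1/(-5084 - 5) = 1/(-5089) = -1/5089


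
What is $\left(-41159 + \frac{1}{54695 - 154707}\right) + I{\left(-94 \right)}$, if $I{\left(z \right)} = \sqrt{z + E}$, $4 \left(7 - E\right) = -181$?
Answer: $- \frac{4116393909}{100012} + \frac{i \sqrt{167}}{2} \approx -41159.0 + 6.4614 i$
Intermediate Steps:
$E = \frac{209}{4}$ ($E = 7 - - \frac{181}{4} = 7 + \frac{181}{4} = \frac{209}{4} \approx 52.25$)
$I{\left(z \right)} = \sqrt{\frac{209}{4} + z}$ ($I{\left(z \right)} = \sqrt{z + \frac{209}{4}} = \sqrt{\frac{209}{4} + z}$)
$\left(-41159 + \frac{1}{54695 - 154707}\right) + I{\left(-94 \right)} = \left(-41159 + \frac{1}{54695 - 154707}\right) + \frac{\sqrt{209 + 4 \left(-94\right)}}{2} = \left(-41159 + \frac{1}{-100012}\right) + \frac{\sqrt{209 - 376}}{2} = \left(-41159 - \frac{1}{100012}\right) + \frac{\sqrt{-167}}{2} = - \frac{4116393909}{100012} + \frac{i \sqrt{167}}{2}$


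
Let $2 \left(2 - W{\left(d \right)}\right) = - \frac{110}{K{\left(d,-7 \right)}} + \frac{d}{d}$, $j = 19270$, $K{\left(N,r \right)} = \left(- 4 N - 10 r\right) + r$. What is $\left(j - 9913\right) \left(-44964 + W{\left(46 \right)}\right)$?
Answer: $- \frac{9255804045}{22} \approx -4.2072 \cdot 10^{8}$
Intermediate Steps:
$K{\left(N,r \right)} = - 9 r - 4 N$ ($K{\left(N,r \right)} = \left(- 10 r - 4 N\right) + r = - 9 r - 4 N$)
$W{\left(d \right)} = \frac{3}{2} + \frac{55}{63 - 4 d}$ ($W{\left(d \right)} = 2 - \frac{- \frac{110}{\left(-9\right) \left(-7\right) - 4 d} + \frac{d}{d}}{2} = 2 - \frac{- \frac{110}{63 - 4 d} + 1}{2} = 2 - \frac{1 - \frac{110}{63 - 4 d}}{2} = 2 - \left(\frac{1}{2} - \frac{55}{63 - 4 d}\right) = \frac{3}{2} + \frac{55}{63 - 4 d}$)
$\left(j - 9913\right) \left(-44964 + W{\left(46 \right)}\right) = \left(19270 - 9913\right) \left(-44964 + \frac{-299 + 12 \cdot 46}{2 \left(-63 + 4 \cdot 46\right)}\right) = 9357 \left(-44964 + \frac{-299 + 552}{2 \left(-63 + 184\right)}\right) = 9357 \left(-44964 + \frac{1}{2} \cdot \frac{1}{121} \cdot 253\right) = 9357 \left(-44964 + \frac{23}{22}\right) = 9357 \left(- \frac{989185}{22}\right) = - \frac{9255804045}{22}$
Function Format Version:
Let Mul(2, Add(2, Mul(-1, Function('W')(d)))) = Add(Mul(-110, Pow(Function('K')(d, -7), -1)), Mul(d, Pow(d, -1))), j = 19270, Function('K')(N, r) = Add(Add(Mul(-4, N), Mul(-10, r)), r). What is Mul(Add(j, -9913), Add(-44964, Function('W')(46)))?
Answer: Rational(-9255804045, 22) ≈ -4.2072e+8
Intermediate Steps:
Function('K')(N, r) = Add(Mul(-9, r), Mul(-4, N)) (Function('K')(N, r) = Add(Add(Mul(-10, r), Mul(-4, N)), r) = Add(Mul(-9, r), Mul(-4, N)))
Function('W')(d) = Add(Rational(3, 2), Mul(55, Pow(Add(63, Mul(-4, d)), -1))) (Function('W')(d) = Add(2, Mul(Rational(-1, 2), Add(Mul(-110, Pow(Add(Mul(-9, -7), Mul(-4, d)), -1)), Mul(d, Pow(d, -1))))) = Add(2, Mul(Rational(-1, 2), Add(Mul(-110, Pow(Add(63, Mul(-4, d)), -1)), 1))) = Add(2, Mul(Rational(-1, 2), Add(1, Mul(-110, Pow(Add(63, Mul(-4, d)), -1))))) = Add(2, Add(Rational(-1, 2), Mul(55, Pow(Add(63, Mul(-4, d)), -1)))) = Add(Rational(3, 2), Mul(55, Pow(Add(63, Mul(-4, d)), -1))))
Mul(Add(j, -9913), Add(-44964, Function('W')(46))) = Mul(Add(19270, -9913), Add(-44964, Mul(Rational(1, 2), Pow(Add(-63, Mul(4, 46)), -1), Add(-299, Mul(12, 46))))) = Mul(9357, Add(-44964, Mul(Rational(1, 2), Pow(Add(-63, 184), -1), Add(-299, 552)))) = Mul(9357, Add(-44964, Mul(Rational(1, 2), Pow(121, -1), 253))) = Mul(9357, Add(-44964, Mul(Rational(1, 2), Rational(1, 121), 253))) = Mul(9357, Add(-44964, Rational(23, 22))) = Mul(9357, Rational(-989185, 22)) = Rational(-9255804045, 22)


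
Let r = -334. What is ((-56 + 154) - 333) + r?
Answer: -569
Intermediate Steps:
((-56 + 154) - 333) + r = ((-56 + 154) - 333) - 334 = (98 - 333) - 334 = -235 - 334 = -569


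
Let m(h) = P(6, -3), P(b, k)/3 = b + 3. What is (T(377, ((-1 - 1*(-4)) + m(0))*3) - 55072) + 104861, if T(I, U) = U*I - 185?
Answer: 83534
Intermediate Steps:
P(b, k) = 9 + 3*b (P(b, k) = 3*(b + 3) = 3*(3 + b) = 9 + 3*b)
m(h) = 27 (m(h) = 9 + 3*6 = 9 + 18 = 27)
T(I, U) = -185 + I*U (T(I, U) = I*U - 185 = -185 + I*U)
(T(377, ((-1 - 1*(-4)) + m(0))*3) - 55072) + 104861 = ((-185 + 377*(((-1 - 1*(-4)) + 27)*3)) - 55072) + 104861 = ((-185 + 377*(((-1 + 4) + 27)*3)) - 55072) + 104861 = ((-185 + 377*((3 + 27)*3)) - 55072) + 104861 = ((-185 + 377*(30*3)) - 55072) + 104861 = ((-185 + 377*90) - 55072) + 104861 = ((-185 + 33930) - 55072) + 104861 = (33745 - 55072) + 104861 = -21327 + 104861 = 83534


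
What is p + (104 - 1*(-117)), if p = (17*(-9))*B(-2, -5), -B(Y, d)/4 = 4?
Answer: 2669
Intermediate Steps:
B(Y, d) = -16 (B(Y, d) = -4*4 = -16)
p = 2448 (p = (17*(-9))*(-16) = -153*(-16) = 2448)
p + (104 - 1*(-117)) = 2448 + (104 - 1*(-117)) = 2448 + (104 + 117) = 2448 + 221 = 2669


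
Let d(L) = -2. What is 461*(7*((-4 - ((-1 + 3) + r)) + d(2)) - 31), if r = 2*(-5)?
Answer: -7837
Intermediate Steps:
r = -10
461*(7*((-4 - ((-1 + 3) + r)) + d(2)) - 31) = 461*(7*((-4 - ((-1 + 3) - 10)) - 2) - 31) = 461*(7*((-4 - (2 - 10)) - 2) - 31) = 461*(7*((-4 - 1*(-8)) - 2) - 31) = 461*(7*((-4 + 8) - 2) - 31) = 461*(7*(4 - 2) - 31) = 461*(7*2 - 31) = 461*(14 - 31) = 461*(-17) = -7837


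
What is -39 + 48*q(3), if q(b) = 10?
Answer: 441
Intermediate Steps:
-39 + 48*q(3) = -39 + 48*10 = -39 + 480 = 441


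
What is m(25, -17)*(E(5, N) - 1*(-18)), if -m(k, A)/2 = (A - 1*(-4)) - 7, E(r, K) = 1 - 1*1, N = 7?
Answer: 720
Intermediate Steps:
E(r, K) = 0 (E(r, K) = 1 - 1 = 0)
m(k, A) = 6 - 2*A (m(k, A) = -2*((A - 1*(-4)) - 7) = -2*((A + 4) - 7) = -2*((4 + A) - 7) = -2*(-3 + A) = 6 - 2*A)
m(25, -17)*(E(5, N) - 1*(-18)) = (6 - 2*(-17))*(0 - 1*(-18)) = (6 + 34)*(0 + 18) = 40*18 = 720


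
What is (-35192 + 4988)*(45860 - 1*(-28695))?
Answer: -2251859220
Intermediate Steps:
(-35192 + 4988)*(45860 - 1*(-28695)) = -30204*(45860 + 28695) = -30204*74555 = -2251859220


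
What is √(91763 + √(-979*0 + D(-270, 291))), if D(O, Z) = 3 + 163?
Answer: √(91763 + √166) ≈ 302.95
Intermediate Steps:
D(O, Z) = 166
√(91763 + √(-979*0 + D(-270, 291))) = √(91763 + √(-979*0 + 166)) = √(91763 + √(0 + 166)) = √(91763 + √166)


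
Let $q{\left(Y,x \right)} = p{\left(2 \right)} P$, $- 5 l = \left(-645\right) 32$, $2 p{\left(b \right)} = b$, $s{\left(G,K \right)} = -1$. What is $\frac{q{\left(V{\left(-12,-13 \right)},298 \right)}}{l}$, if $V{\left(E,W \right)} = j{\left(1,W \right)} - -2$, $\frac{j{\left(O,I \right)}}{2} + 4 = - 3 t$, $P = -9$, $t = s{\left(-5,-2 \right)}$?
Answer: $- \frac{3}{1376} \approx -0.0021802$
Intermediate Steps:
$p{\left(b \right)} = \frac{b}{2}$
$t = -1$
$j{\left(O,I \right)} = -2$ ($j{\left(O,I \right)} = -8 + 2 \left(\left(-3\right) \left(-1\right)\right) = -8 + 2 \cdot 3 = -8 + 6 = -2$)
$V{\left(E,W \right)} = 0$ ($V{\left(E,W \right)} = -2 - -2 = -2 + 2 = 0$)
$l = 4128$ ($l = - \frac{\left(-645\right) 32}{5} = \left(- \frac{1}{5}\right) \left(-20640\right) = 4128$)
$q{\left(Y,x \right)} = -9$ ($q{\left(Y,x \right)} = \frac{1}{2} \cdot 2 \left(-9\right) = 1 \left(-9\right) = -9$)
$\frac{q{\left(V{\left(-12,-13 \right)},298 \right)}}{l} = - \frac{9}{4128} = \left(-9\right) \frac{1}{4128} = - \frac{3}{1376}$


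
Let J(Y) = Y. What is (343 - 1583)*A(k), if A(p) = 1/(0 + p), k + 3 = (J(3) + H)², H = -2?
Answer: 620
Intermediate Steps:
k = -2 (k = -3 + (3 - 2)² = -3 + 1² = -3 + 1 = -2)
A(p) = 1/p
(343 - 1583)*A(k) = (343 - 1583)/(-2) = -1240*(-½) = 620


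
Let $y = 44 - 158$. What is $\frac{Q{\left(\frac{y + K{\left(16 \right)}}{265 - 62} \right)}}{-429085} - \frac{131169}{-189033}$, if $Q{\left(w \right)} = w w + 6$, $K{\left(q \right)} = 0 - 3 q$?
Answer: $\frac{773100012914617}{1114170820996415} \approx 0.69388$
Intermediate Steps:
$K{\left(q \right)} = - 3 q$
$y = -114$ ($y = 44 - 158 = -114$)
$Q{\left(w \right)} = 6 + w^{2}$ ($Q{\left(w \right)} = w^{2} + 6 = 6 + w^{2}$)
$\frac{Q{\left(\frac{y + K{\left(16 \right)}}{265 - 62} \right)}}{-429085} - \frac{131169}{-189033} = \frac{6 + \left(\frac{-114 - 48}{265 - 62}\right)^{2}}{-429085} - \frac{131169}{-189033} = \left(6 + \left(\frac{-114 - 48}{203}\right)^{2}\right) \left(- \frac{1}{429085}\right) - - \frac{43723}{63011} = \left(6 + \left(\left(-162\right) \frac{1}{203}\right)^{2}\right) \left(- \frac{1}{429085}\right) + \frac{43723}{63011} = \left(6 + \left(- \frac{162}{203}\right)^{2}\right) \left(- \frac{1}{429085}\right) + \frac{43723}{63011} = \left(6 + \frac{26244}{41209}\right) \left(- \frac{1}{429085}\right) + \frac{43723}{63011} = \frac{273498}{41209} \left(- \frac{1}{429085}\right) + \frac{43723}{63011} = - \frac{273498}{17682163765} + \frac{43723}{63011} = \frac{773100012914617}{1114170820996415}$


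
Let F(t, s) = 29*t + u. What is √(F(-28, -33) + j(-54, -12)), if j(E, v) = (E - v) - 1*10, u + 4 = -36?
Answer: 2*I*√226 ≈ 30.067*I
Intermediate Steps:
u = -40 (u = -4 - 36 = -40)
F(t, s) = -40 + 29*t (F(t, s) = 29*t - 40 = -40 + 29*t)
j(E, v) = -10 + E - v (j(E, v) = (E - v) - 10 = -10 + E - v)
√(F(-28, -33) + j(-54, -12)) = √((-40 + 29*(-28)) + (-10 - 54 - 1*(-12))) = √((-40 - 812) + (-10 - 54 + 12)) = √(-852 - 52) = √(-904) = 2*I*√226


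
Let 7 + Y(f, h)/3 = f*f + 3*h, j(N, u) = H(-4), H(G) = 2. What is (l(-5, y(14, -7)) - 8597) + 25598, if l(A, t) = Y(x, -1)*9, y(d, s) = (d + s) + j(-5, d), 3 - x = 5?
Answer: 16839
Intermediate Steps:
j(N, u) = 2
x = -2 (x = 3 - 1*5 = 3 - 5 = -2)
y(d, s) = 2 + d + s (y(d, s) = (d + s) + 2 = 2 + d + s)
Y(f, h) = -21 + 3*f² + 9*h (Y(f, h) = -21 + 3*(f*f + 3*h) = -21 + 3*(f² + 3*h) = -21 + (3*f² + 9*h) = -21 + 3*f² + 9*h)
l(A, t) = -162 (l(A, t) = (-21 + 3*(-2)² + 9*(-1))*9 = (-21 + 3*4 - 9)*9 = (-21 + 12 - 9)*9 = -18*9 = -162)
(l(-5, y(14, -7)) - 8597) + 25598 = (-162 - 8597) + 25598 = -8759 + 25598 = 16839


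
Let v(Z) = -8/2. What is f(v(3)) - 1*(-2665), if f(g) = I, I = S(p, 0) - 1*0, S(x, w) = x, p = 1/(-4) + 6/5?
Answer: 53319/20 ≈ 2665.9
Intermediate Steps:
v(Z) = -4 (v(Z) = -8*1/2 = -4)
p = 19/20 (p = 1*(-1/4) + 6*(1/5) = -1/4 + 6/5 = 19/20 ≈ 0.95000)
I = 19/20 (I = 19/20 - 1*0 = 19/20 + 0 = 19/20 ≈ 0.95000)
f(g) = 19/20
f(v(3)) - 1*(-2665) = 19/20 - 1*(-2665) = 19/20 + 2665 = 53319/20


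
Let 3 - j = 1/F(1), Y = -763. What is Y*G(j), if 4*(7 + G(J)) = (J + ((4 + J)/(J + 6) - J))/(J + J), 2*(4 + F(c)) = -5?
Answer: 29649635/5576 ≈ 5317.4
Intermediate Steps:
F(c) = -13/2 (F(c) = -4 + (1/2)*(-5) = -4 - 5/2 = -13/2)
j = 41/13 (j = 3 - 1/(-13/2) = 3 - 1*(-2/13) = 3 + 2/13 = 41/13 ≈ 3.1538)
G(J) = -7 + (4 + J)/(8*J*(6 + J)) (G(J) = -7 + ((J + ((4 + J)/(J + 6) - J))/(J + J))/4 = -7 + ((J + ((4 + J)/(6 + J) - J))/((2*J)))/4 = -7 + ((J + ((4 + J)/(6 + J) - J))*(1/(2*J)))/4 = -7 + ((J + (-J + (4 + J)/(6 + J)))*(1/(2*J)))/4 = -7 + (((4 + J)/(6 + J))*(1/(2*J)))/4 = -7 + ((4 + J)/(2*J*(6 + J)))/4 = -7 + (4 + J)/(8*J*(6 + J)))
Y*G(j) = -763*(4 - 335*41/13 - 56*(41/13)**2)/(8*41/13*(6 + 41/13)) = -763*13*(4 - 13735/13 - 56*1681/169)/(8*41*119/13) = -763*13*13*(4 - 13735/13 - 94136/169)/(8*41*119) = -763*13*13*(-272015)/(8*41*119*169) = -763*(-272015/39032) = 29649635/5576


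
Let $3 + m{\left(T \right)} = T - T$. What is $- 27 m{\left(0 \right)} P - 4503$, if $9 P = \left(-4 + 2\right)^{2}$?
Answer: $-4467$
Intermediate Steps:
$P = \frac{4}{9}$ ($P = \frac{\left(-4 + 2\right)^{2}}{9} = \frac{\left(-2\right)^{2}}{9} = \frac{1}{9} \cdot 4 = \frac{4}{9} \approx 0.44444$)
$m{\left(T \right)} = -3$ ($m{\left(T \right)} = -3 + \left(T - T\right) = -3 + 0 = -3$)
$- 27 m{\left(0 \right)} P - 4503 = \left(-27\right) \left(-3\right) \frac{4}{9} - 4503 = 81 \cdot \frac{4}{9} - 4503 = 36 - 4503 = -4467$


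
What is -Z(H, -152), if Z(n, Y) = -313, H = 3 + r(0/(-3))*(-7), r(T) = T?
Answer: 313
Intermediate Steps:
H = 3 (H = 3 + (0/(-3))*(-7) = 3 + (0*(-⅓))*(-7) = 3 + 0*(-7) = 3 + 0 = 3)
-Z(H, -152) = -1*(-313) = 313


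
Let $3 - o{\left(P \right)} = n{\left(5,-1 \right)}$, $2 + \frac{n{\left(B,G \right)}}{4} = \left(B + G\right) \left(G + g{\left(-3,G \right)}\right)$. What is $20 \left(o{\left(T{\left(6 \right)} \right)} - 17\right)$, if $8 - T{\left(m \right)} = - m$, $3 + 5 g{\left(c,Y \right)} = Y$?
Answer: $456$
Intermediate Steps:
$g{\left(c,Y \right)} = - \frac{3}{5} + \frac{Y}{5}$
$T{\left(m \right)} = 8 + m$ ($T{\left(m \right)} = 8 - - m = 8 + m$)
$n{\left(B,G \right)} = -8 + 4 \left(- \frac{3}{5} + \frac{6 G}{5}\right) \left(B + G\right)$ ($n{\left(B,G \right)} = -8 + 4 \left(B + G\right) \left(G + \left(- \frac{3}{5} + \frac{G}{5}\right)\right) = -8 + 4 \left(B + G\right) \left(- \frac{3}{5} + \frac{6 G}{5}\right) = -8 + 4 \left(- \frac{3}{5} + \frac{6 G}{5}\right) \left(B + G\right)$)
$o{\left(P \right)} = \frac{199}{5}$ ($o{\left(P \right)} = 3 - \left(-8 - 12 - - \frac{12}{5} + \frac{24 \left(-1\right)^{2}}{5} + \frac{24}{5} \cdot 5 \left(-1\right)\right) = 3 - \left(-8 - 12 + \frac{12}{5} + \frac{24}{5} \cdot 1 - 24\right) = 3 - \left(-8 - 12 + \frac{12}{5} + \frac{24}{5} - 24\right) = 3 - - \frac{184}{5} = 3 + \frac{184}{5} = \frac{199}{5}$)
$20 \left(o{\left(T{\left(6 \right)} \right)} - 17\right) = 20 \left(\frac{199}{5} - 17\right) = 20 \cdot \frac{114}{5} = 456$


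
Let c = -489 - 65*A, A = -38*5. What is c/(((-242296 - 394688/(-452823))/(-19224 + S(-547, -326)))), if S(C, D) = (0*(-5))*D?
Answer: 1843764778287/1959228695 ≈ 941.07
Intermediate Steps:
S(C, D) = 0 (S(C, D) = 0*D = 0)
A = -190
c = 11861 (c = -489 - 65*(-190) = -489 + 12350 = 11861)
c/(((-242296 - 394688/(-452823))/(-19224 + S(-547, -326)))) = 11861/(((-242296 - 394688/(-452823))/(-19224 + 0))) = 11861/(((-242296 - 394688*(-1/452823))/(-19224))) = 11861/(((-242296 + 56384/64689)*(-1/19224))) = 11861/((-15673829560/64689*(-1/19224))) = 11861/(1959228695/155447667) = 11861*(155447667/1959228695) = 1843764778287/1959228695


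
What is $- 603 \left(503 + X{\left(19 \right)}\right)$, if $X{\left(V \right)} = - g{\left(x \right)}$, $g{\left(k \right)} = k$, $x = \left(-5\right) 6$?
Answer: $-321399$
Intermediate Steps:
$x = -30$
$X{\left(V \right)} = 30$ ($X{\left(V \right)} = \left(-1\right) \left(-30\right) = 30$)
$- 603 \left(503 + X{\left(19 \right)}\right) = - 603 \left(503 + 30\right) = \left(-603\right) 533 = -321399$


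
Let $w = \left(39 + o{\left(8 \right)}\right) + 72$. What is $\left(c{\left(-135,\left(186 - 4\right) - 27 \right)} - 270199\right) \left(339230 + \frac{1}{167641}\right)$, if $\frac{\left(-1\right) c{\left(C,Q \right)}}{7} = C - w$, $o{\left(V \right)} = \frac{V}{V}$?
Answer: $- \frac{15267581886030570}{167641} \approx -9.1073 \cdot 10^{10}$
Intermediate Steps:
$o{\left(V \right)} = 1$
$w = 112$ ($w = \left(39 + 1\right) + 72 = 40 + 72 = 112$)
$c{\left(C,Q \right)} = 784 - 7 C$ ($c{\left(C,Q \right)} = - 7 \left(C - 112\right) = - 7 \left(-112 + C\right) = 784 - 7 C$)
$\left(c{\left(-135,\left(186 - 4\right) - 27 \right)} - 270199\right) \left(339230 + \frac{1}{167641}\right) = \left(\left(784 - -945\right) - 270199\right) \left(339230 + \frac{1}{167641}\right) = \left(\left(784 + 945\right) - 270199\right) \left(339230 + \frac{1}{167641}\right) = \left(1729 - 270199\right) \frac{56868856431}{167641} = \left(-268470\right) \frac{56868856431}{167641} = - \frac{15267581886030570}{167641}$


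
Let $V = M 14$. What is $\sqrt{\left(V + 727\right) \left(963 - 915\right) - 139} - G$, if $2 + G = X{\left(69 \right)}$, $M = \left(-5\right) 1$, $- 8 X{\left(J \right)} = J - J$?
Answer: $2 + \sqrt{31397} \approx 179.19$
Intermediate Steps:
$X{\left(J \right)} = 0$ ($X{\left(J \right)} = - \frac{J - J}{8} = \left(- \frac{1}{8}\right) 0 = 0$)
$M = -5$
$V = -70$ ($V = \left(-5\right) 14 = -70$)
$G = -2$ ($G = -2 + 0 = -2$)
$\sqrt{\left(V + 727\right) \left(963 - 915\right) - 139} - G = \sqrt{\left(-70 + 727\right) \left(963 - 915\right) - 139} - -2 = \sqrt{657 \cdot 48 - 139} + 2 = \sqrt{31536 - 139} + 2 = \sqrt{31397} + 2 = 2 + \sqrt{31397}$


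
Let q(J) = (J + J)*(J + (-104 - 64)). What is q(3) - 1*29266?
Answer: -30256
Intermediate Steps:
q(J) = 2*J*(-168 + J) (q(J) = (2*J)*(J - 168) = (2*J)*(-168 + J) = 2*J*(-168 + J))
q(3) - 1*29266 = 2*3*(-168 + 3) - 1*29266 = 2*3*(-165) - 29266 = -990 - 29266 = -30256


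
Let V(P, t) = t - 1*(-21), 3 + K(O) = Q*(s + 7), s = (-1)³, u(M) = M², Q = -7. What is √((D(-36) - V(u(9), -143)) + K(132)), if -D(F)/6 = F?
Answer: √293 ≈ 17.117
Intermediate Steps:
D(F) = -6*F
s = -1
K(O) = -45 (K(O) = -3 - 7*(-1 + 7) = -3 - 7*6 = -3 - 42 = -45)
V(P, t) = 21 + t (V(P, t) = t + 21 = 21 + t)
√((D(-36) - V(u(9), -143)) + K(132)) = √((-6*(-36) - (21 - 143)) - 45) = √((216 - 1*(-122)) - 45) = √((216 + 122) - 45) = √(338 - 45) = √293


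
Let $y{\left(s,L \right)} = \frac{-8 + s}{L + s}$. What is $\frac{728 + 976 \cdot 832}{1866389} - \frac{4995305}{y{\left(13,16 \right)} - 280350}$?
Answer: $\frac{55396028691181}{3034802639281} \approx 18.254$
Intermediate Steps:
$y{\left(s,L \right)} = \frac{-8 + s}{L + s}$
$\frac{728 + 976 \cdot 832}{1866389} - \frac{4995305}{y{\left(13,16 \right)} - 280350} = \frac{728 + 976 \cdot 832}{1866389} - \frac{4995305}{\frac{-8 + 13}{16 + 13} - 280350} = \left(728 + 812032\right) \frac{1}{1866389} - \frac{4995305}{\frac{1}{29} \cdot 5 - 280350} = 812760 \cdot \frac{1}{1866389} - \frac{4995305}{\frac{1}{29} \cdot 5 - 280350} = \frac{812760}{1866389} - \frac{4995305}{\frac{5}{29} - 280350} = \frac{812760}{1866389} - \frac{4995305}{- \frac{8130145}{29}} = \frac{812760}{1866389} - - \frac{28972769}{1626029} = \frac{812760}{1866389} + \frac{28972769}{1626029} = \frac{55396028691181}{3034802639281}$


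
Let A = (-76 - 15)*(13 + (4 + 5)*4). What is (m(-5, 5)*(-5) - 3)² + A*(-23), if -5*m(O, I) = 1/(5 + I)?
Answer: 10256541/100 ≈ 1.0257e+5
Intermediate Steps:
m(O, I) = -1/(5*(5 + I))
A = -4459 (A = -91*(13 + 9*4) = -91*(13 + 36) = -91*49 = -4459)
(m(-5, 5)*(-5) - 3)² + A*(-23) = (-1/(25 + 5*5)*(-5) - 3)² - 4459*(-23) = (-1/(25 + 25)*(-5) - 3)² + 102557 = (-1/50*(-5) - 3)² + 102557 = (⅒ - 3)² + 102557 = (-29/10)² + 102557 = 841/100 + 102557 = 10256541/100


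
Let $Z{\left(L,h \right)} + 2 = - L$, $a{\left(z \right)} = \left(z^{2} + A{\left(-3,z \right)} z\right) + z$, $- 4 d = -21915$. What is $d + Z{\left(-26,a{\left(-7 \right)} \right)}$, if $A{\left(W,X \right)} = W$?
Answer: $\frac{22011}{4} \approx 5502.8$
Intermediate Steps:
$d = \frac{21915}{4}$ ($d = \left(- \frac{1}{4}\right) \left(-21915\right) = \frac{21915}{4} \approx 5478.8$)
$a{\left(z \right)} = z^{2} - 2 z$ ($a{\left(z \right)} = \left(z^{2} - 3 z\right) + z = z^{2} - 2 z$)
$Z{\left(L,h \right)} = -2 - L$
$d + Z{\left(-26,a{\left(-7 \right)} \right)} = \frac{21915}{4} - -24 = \frac{21915}{4} + \left(-2 + 26\right) = \frac{21915}{4} + 24 = \frac{22011}{4}$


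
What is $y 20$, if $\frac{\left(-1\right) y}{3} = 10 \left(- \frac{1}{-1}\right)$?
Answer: $-600$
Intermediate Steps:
$y = -30$ ($y = - 3 \cdot 10 \left(- \frac{1}{-1}\right) = - 3 \cdot 10 \left(\left(-1\right) \left(-1\right)\right) = - 3 \cdot 10 \cdot 1 = \left(-3\right) 10 = -30$)
$y 20 = \left(-30\right) 20 = -600$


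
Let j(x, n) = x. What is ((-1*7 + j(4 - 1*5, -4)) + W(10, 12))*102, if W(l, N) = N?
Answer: 408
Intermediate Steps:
((-1*7 + j(4 - 1*5, -4)) + W(10, 12))*102 = ((-1*7 + (4 - 1*5)) + 12)*102 = ((-7 + (4 - 5)) + 12)*102 = ((-7 - 1) + 12)*102 = (-8 + 12)*102 = 4*102 = 408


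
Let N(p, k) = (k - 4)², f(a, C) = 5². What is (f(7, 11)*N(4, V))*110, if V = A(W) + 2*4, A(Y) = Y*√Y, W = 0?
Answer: 44000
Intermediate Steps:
A(Y) = Y^(3/2)
f(a, C) = 25
V = 8 (V = 0^(3/2) + 2*4 = 0 + 8 = 8)
N(p, k) = (-4 + k)²
(f(7, 11)*N(4, V))*110 = (25*(-4 + 8)²)*110 = (25*4²)*110 = (25*16)*110 = 400*110 = 44000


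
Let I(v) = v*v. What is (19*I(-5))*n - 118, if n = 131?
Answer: 62107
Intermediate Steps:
I(v) = v²
(19*I(-5))*n - 118 = (19*(-5)²)*131 - 118 = (19*25)*131 - 118 = 475*131 - 118 = 62225 - 118 = 62107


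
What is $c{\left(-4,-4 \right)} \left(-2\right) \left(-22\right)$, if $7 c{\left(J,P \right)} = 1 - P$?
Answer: $\frac{220}{7} \approx 31.429$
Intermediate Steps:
$c{\left(J,P \right)} = \frac{1}{7} - \frac{P}{7}$ ($c{\left(J,P \right)} = \frac{1 - P}{7} = \frac{1}{7} - \frac{P}{7}$)
$c{\left(-4,-4 \right)} \left(-2\right) \left(-22\right) = \left(\frac{1}{7} - - \frac{4}{7}\right) \left(-2\right) \left(-22\right) = \left(\frac{1}{7} + \frac{4}{7}\right) \left(-2\right) \left(-22\right) = \frac{5}{7} \left(-2\right) \left(-22\right) = \left(- \frac{10}{7}\right) \left(-22\right) = \frac{220}{7}$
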